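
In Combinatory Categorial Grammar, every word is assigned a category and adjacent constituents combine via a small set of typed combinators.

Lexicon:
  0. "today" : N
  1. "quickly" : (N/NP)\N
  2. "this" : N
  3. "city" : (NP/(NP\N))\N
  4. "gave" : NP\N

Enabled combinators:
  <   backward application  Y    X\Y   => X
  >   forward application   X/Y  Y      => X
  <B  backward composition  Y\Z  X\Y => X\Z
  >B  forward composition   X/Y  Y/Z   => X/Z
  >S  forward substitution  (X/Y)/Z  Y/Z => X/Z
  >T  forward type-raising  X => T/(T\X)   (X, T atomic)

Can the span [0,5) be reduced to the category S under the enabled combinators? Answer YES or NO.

N (N/NP)\N N (NP/(NP\N))\N NP\N
CKY chart[0,5] = {N, N/(NP\NP), N/(N\N), NP/(NP\N), PP/(PP\N), S/(S\N)}; S ∉ chart

NO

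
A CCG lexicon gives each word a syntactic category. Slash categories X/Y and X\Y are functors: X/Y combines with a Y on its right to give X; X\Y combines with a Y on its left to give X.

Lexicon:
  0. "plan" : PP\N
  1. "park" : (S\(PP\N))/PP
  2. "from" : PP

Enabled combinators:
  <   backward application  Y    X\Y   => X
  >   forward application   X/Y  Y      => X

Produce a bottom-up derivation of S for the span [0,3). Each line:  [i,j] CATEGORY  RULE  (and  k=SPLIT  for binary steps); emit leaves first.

[0,1] PP\N  lex  "plan"
[1,2] (S\(PP\N))/PP  lex  "park"
[2,3] PP  lex  "from"
[1,3] S\(PP\N)  >  k=2
[0,3] S  <  k=1

[0,3] S   <
  [0,1] "plan" : PP\N
  [1,3] S\(PP\N)   >
    [1,2] "park" : (S\(PP\N))/PP
    [2,3] "from" : PP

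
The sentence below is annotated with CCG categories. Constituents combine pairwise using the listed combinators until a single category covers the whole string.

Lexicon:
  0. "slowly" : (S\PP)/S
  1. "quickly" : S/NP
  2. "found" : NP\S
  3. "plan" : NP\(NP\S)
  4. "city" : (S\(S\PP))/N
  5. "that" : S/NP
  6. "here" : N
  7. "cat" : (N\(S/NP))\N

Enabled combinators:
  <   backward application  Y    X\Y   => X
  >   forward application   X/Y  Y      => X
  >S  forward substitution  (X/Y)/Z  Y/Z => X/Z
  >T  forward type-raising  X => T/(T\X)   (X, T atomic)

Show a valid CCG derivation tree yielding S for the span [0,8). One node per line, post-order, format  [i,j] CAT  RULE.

[0,1] (S\PP)/S  lex  "slowly"
[1,2] S/NP  lex  "quickly"
[2,3] NP\S  lex  "found"
[3,4] NP\(NP\S)  lex  "plan"
[2,4] NP  <  k=3
[1,4] S  >  k=2
[0,4] S\PP  >  k=1
[4,5] (S\(S\PP))/N  lex  "city"
[5,6] S/NP  lex  "that"
[6,7] N  lex  "here"
[7,8] (N\(S/NP))\N  lex  "cat"
[6,8] N\(S/NP)  <  k=7
[5,8] N  <  k=6
[4,8] S\(S\PP)  >  k=5
[0,8] S  <  k=4

[0,8] S   <
  [0,4] S\PP   >
    [0,1] "slowly" : (S\PP)/S
    [1,4] S   >
      [1,2] "quickly" : S/NP
      [2,4] NP   <
        [2,3] "found" : NP\S
        [3,4] "plan" : NP\(NP\S)
  [4,8] S\(S\PP)   >
    [4,5] "city" : (S\(S\PP))/N
    [5,8] N   <
      [5,6] "that" : S/NP
      [6,8] N\(S/NP)   <
        [6,7] "here" : N
        [7,8] "cat" : (N\(S/NP))\N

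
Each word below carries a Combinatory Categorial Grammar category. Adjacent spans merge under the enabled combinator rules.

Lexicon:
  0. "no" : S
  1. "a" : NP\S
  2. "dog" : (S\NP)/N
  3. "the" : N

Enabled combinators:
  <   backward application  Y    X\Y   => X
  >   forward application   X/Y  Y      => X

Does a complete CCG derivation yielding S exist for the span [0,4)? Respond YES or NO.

[0,4] S   <
  [0,2] NP   <
    [0,1] "no" : S
    [1,2] "a" : NP\S
  [2,4] S\NP   >
    [2,3] "dog" : (S\NP)/N
    [3,4] "the" : N

YES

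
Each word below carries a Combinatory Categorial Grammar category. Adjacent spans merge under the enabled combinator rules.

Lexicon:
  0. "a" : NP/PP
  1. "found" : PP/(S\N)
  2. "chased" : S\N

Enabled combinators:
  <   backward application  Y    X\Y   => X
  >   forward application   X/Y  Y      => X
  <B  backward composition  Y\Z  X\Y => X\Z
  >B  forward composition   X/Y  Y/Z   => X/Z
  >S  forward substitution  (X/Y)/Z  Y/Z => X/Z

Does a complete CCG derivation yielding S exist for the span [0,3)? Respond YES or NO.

NP/PP PP/(S\N) S\N
CKY chart[0,3] = {NP}; S ∉ chart

NO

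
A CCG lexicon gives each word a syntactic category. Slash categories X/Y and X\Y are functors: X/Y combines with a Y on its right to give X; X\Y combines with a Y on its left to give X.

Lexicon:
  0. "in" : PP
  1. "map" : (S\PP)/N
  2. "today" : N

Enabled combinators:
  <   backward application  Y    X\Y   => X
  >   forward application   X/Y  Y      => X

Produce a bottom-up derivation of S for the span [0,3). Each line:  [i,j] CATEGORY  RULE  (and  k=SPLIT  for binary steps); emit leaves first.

[0,1] PP  lex  "in"
[1,2] (S\PP)/N  lex  "map"
[2,3] N  lex  "today"
[1,3] S\PP  >  k=2
[0,3] S  <  k=1

[0,3] S   <
  [0,1] "in" : PP
  [1,3] S\PP   >
    [1,2] "map" : (S\PP)/N
    [2,3] "today" : N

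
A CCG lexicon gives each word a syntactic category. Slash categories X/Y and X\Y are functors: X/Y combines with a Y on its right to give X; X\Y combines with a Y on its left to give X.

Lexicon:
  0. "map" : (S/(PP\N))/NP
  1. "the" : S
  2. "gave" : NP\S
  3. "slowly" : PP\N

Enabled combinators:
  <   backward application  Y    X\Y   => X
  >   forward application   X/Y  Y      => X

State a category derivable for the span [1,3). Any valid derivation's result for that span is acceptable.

NP

[0,4] S   >
  [0,3] S/(PP\N)   >
    [0,1] "map" : (S/(PP\N))/NP
    [1,3] NP   <
      [1,2] "the" : S
      [2,3] "gave" : NP\S
  [3,4] "slowly" : PP\N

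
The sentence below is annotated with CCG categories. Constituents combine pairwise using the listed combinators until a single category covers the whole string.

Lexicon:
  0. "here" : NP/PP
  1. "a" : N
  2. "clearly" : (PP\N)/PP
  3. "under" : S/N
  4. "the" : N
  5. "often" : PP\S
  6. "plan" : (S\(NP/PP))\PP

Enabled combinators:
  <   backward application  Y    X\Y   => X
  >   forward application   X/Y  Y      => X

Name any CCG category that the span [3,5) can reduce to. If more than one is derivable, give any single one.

[0,7] S   <
  [0,1] "here" : NP/PP
  [1,7] S\(NP/PP)   <
    [1,6] PP   <
      [1,2] "a" : N
      [2,6] PP\N   >
        [2,3] "clearly" : (PP\N)/PP
        [3,6] PP   <
          [3,5] S   >
            [3,4] "under" : S/N
            [4,5] "the" : N
          [5,6] "often" : PP\S
    [6,7] "plan" : (S\(NP/PP))\PP

S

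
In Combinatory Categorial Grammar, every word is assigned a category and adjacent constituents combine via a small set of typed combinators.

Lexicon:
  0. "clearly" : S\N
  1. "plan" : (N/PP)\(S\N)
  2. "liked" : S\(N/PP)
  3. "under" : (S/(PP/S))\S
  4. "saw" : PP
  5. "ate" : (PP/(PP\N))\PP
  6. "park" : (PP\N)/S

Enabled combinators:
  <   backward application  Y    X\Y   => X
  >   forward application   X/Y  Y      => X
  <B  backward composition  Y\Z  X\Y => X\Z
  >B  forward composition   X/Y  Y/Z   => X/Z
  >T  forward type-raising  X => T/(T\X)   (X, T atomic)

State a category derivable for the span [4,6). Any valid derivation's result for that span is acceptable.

[0,7] S   >
  [0,4] S/(PP/S)   <
    [0,3] S   <
      [0,2] N/PP   <
        [0,1] "clearly" : S\N
        [1,2] "plan" : (N/PP)\(S\N)
      [2,3] "liked" : S\(N/PP)
    [3,4] "under" : (S/(PP/S))\S
  [4,7] PP/S   >B
    [4,6] PP/(PP\N)   <
      [4,5] "saw" : PP
      [5,6] "ate" : (PP/(PP\N))\PP
    [6,7] "park" : (PP\N)/S

PP/(PP\N)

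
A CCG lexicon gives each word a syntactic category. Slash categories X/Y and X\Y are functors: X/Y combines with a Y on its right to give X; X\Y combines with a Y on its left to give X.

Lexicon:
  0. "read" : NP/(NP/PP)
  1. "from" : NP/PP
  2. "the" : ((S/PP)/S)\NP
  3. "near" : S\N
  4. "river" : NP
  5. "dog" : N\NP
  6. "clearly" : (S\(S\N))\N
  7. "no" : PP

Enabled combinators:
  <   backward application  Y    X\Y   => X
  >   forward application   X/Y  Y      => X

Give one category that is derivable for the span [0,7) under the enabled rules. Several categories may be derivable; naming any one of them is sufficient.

[0,8] S   >
  [0,7] S/PP   >
    [0,3] (S/PP)/S   <
      [0,2] NP   >
        [0,1] "read" : NP/(NP/PP)
        [1,2] "from" : NP/PP
      [2,3] "the" : ((S/PP)/S)\NP
    [3,7] S   <
      [3,4] "near" : S\N
      [4,7] S\(S\N)   <
        [4,6] N   <
          [4,5] "river" : NP
          [5,6] "dog" : N\NP
        [6,7] "clearly" : (S\(S\N))\N
  [7,8] "no" : PP

S/PP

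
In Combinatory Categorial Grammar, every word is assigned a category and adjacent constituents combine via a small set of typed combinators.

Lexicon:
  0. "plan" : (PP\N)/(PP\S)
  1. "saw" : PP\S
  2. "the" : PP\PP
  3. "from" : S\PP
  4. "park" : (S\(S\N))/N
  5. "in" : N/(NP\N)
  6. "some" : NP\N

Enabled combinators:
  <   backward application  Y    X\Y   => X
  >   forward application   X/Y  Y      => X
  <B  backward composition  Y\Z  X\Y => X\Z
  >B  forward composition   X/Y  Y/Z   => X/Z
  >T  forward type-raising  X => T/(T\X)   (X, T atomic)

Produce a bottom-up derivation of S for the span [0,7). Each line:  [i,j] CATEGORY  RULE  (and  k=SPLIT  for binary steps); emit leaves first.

[0,7] S   <
  [0,4] S\N   <B
    [0,3] PP\N   >
      [0,1] "plan" : (PP\N)/(PP\S)
      [1,3] PP\S   <B
        [1,2] "saw" : PP\S
        [2,3] "the" : PP\PP
    [3,4] "from" : S\PP
  [4,7] S\(S\N)   >
    [4,5] "park" : (S\(S\N))/N
    [5,7] N   >
      [5,6] "in" : N/(NP\N)
      [6,7] "some" : NP\N

[0,1] (PP\N)/(PP\S)  lex  "plan"
[1,2] PP\S  lex  "saw"
[2,3] PP\PP  lex  "the"
[1,3] PP\S  <B  k=2
[0,3] PP\N  >  k=1
[3,4] S\PP  lex  "from"
[0,4] S\N  <B  k=3
[4,5] (S\(S\N))/N  lex  "park"
[5,6] N/(NP\N)  lex  "in"
[6,7] NP\N  lex  "some"
[5,7] N  >  k=6
[4,7] S\(S\N)  >  k=5
[0,7] S  <  k=4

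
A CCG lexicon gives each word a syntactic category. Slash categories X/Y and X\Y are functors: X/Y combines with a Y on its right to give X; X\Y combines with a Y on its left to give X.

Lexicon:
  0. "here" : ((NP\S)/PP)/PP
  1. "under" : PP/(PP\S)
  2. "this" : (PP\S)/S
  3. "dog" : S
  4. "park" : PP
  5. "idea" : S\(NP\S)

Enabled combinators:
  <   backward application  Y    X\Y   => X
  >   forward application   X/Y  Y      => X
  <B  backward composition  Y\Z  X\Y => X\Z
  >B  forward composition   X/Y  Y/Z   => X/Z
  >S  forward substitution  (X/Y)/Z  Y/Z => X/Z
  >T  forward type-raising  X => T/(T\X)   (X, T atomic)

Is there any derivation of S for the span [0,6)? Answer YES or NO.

YES

[0,6] S   <
  [0,5] NP\S   >
    [0,4] (NP\S)/PP   >
      [0,1] "here" : ((NP\S)/PP)/PP
      [1,4] PP   >
        [1,2] "under" : PP/(PP\S)
        [2,4] PP\S   >
          [2,3] "this" : (PP\S)/S
          [3,4] "dog" : S
    [4,5] "park" : PP
  [5,6] "idea" : S\(NP\S)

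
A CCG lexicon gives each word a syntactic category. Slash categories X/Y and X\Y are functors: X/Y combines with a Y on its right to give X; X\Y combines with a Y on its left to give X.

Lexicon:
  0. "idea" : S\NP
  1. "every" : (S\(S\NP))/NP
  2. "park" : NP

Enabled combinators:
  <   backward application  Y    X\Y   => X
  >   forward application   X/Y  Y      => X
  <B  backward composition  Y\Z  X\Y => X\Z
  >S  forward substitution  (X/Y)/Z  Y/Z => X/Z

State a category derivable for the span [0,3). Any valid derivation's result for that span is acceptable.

S

[0,3] S   <
  [0,1] "idea" : S\NP
  [1,3] S\(S\NP)   >
    [1,2] "every" : (S\(S\NP))/NP
    [2,3] "park" : NP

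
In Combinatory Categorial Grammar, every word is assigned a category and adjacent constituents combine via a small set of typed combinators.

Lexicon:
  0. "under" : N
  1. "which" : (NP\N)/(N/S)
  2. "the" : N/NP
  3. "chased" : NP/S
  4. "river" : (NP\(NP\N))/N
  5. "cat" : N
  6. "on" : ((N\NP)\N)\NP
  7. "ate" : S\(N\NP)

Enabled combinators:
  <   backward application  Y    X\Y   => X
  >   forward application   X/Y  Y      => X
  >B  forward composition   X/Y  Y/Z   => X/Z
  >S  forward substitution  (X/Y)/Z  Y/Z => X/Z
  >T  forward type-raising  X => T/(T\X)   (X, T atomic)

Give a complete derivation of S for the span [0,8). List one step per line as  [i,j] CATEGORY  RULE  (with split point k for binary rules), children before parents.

[0,1] N  lex  "under"
[1,2] (NP\N)/(N/S)  lex  "which"
[2,3] N/NP  lex  "the"
[3,4] NP/S  lex  "chased"
[2,4] N/S  >B  k=3
[1,4] NP\N  >  k=2
[4,5] (NP\(NP\N))/N  lex  "river"
[5,6] N  lex  "cat"
[4,6] NP\(NP\N)  >  k=5
[1,6] NP  <  k=4
[6,7] ((N\NP)\N)\NP  lex  "on"
[1,7] (N\NP)\N  <  k=6
[0,7] N\NP  <  k=1
[7,8] S\(N\NP)  lex  "ate"
[0,8] S  <  k=7

[0,8] S   <
  [0,7] N\NP   <
    [0,1] "under" : N
    [1,7] (N\NP)\N   <
      [1,6] NP   <
        [1,4] NP\N   >
          [1,2] "which" : (NP\N)/(N/S)
          [2,4] N/S   >B
            [2,3] "the" : N/NP
            [3,4] "chased" : NP/S
        [4,6] NP\(NP\N)   >
          [4,5] "river" : (NP\(NP\N))/N
          [5,6] "cat" : N
      [6,7] "on" : ((N\NP)\N)\NP
  [7,8] "ate" : S\(N\NP)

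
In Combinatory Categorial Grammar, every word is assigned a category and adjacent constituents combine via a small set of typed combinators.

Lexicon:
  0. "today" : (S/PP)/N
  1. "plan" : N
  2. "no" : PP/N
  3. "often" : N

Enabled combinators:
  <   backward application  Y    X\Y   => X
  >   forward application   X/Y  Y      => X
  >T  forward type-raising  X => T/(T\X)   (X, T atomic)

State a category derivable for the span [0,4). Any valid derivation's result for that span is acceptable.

S

[0,4] S   >
  [0,2] S/PP   >
    [0,1] "today" : (S/PP)/N
    [1,2] "plan" : N
  [2,4] PP   >
    [2,3] "no" : PP/N
    [3,4] "often" : N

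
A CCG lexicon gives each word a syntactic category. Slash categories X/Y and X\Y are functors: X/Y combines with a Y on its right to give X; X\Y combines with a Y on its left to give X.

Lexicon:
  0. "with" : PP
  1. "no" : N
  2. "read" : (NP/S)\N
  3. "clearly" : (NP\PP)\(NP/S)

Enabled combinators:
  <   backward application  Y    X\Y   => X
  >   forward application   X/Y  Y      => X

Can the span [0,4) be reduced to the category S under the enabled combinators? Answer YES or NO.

PP N (NP/S)\N (NP\PP)\(NP/S)
CKY chart[0,4] = {NP}; S ∉ chart

NO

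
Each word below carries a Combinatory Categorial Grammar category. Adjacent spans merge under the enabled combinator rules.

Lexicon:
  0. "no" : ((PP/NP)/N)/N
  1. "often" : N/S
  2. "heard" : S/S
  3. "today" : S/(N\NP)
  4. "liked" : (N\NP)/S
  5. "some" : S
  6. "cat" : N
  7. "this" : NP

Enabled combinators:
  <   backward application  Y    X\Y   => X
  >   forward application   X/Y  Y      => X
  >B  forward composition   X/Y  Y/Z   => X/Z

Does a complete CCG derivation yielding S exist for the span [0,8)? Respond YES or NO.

NO

((PP/NP)/N)/N N/S S/S S/(N\NP) (N\NP)/S S N NP
CKY chart[0,8] = {PP}; S ∉ chart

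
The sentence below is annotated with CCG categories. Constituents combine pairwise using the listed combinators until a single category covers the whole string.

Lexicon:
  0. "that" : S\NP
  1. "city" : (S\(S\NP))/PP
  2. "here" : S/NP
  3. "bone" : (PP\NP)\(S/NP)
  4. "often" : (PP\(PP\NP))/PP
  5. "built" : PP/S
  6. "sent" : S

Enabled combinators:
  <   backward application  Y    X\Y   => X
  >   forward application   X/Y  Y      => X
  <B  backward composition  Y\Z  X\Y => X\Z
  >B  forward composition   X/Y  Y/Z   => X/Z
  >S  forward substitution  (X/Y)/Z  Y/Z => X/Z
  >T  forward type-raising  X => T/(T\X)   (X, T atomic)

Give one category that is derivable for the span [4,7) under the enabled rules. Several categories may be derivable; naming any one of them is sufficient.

[0,7] S   <
  [0,1] "that" : S\NP
  [1,7] S\(S\NP)   >
    [1,2] "city" : (S\(S\NP))/PP
    [2,7] PP   <
      [2,4] PP\NP   <
        [2,3] "here" : S/NP
        [3,4] "bone" : (PP\NP)\(S/NP)
      [4,7] PP\(PP\NP)   >
        [4,5] "often" : (PP\(PP\NP))/PP
        [5,7] PP   >
          [5,6] "built" : PP/S
          [6,7] "sent" : S

PP\(PP\NP)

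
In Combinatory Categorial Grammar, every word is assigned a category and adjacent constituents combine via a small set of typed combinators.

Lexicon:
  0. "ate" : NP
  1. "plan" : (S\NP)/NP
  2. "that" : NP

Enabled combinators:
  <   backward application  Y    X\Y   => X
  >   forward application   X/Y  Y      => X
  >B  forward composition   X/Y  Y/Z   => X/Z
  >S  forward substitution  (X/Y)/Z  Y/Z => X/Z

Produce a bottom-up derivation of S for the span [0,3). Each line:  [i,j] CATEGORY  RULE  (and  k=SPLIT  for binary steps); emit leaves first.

[0,1] NP  lex  "ate"
[1,2] (S\NP)/NP  lex  "plan"
[2,3] NP  lex  "that"
[1,3] S\NP  >  k=2
[0,3] S  <  k=1

[0,3] S   <
  [0,1] "ate" : NP
  [1,3] S\NP   >
    [1,2] "plan" : (S\NP)/NP
    [2,3] "that" : NP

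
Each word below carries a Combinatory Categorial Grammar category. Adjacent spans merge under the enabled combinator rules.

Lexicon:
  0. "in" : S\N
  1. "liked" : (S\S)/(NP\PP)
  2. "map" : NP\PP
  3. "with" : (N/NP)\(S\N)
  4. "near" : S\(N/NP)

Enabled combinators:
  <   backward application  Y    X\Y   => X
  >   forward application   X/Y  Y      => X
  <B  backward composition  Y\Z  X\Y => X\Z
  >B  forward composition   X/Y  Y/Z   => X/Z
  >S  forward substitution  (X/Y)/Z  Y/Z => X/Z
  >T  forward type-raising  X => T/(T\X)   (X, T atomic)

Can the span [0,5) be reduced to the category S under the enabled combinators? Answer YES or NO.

[0,5] S   <
  [0,4] N/NP   <
    [0,3] S\N   <B
      [0,1] "in" : S\N
      [1,3] S\S   >
        [1,2] "liked" : (S\S)/(NP\PP)
        [2,3] "map" : NP\PP
    [3,4] "with" : (N/NP)\(S\N)
  [4,5] "near" : S\(N/NP)

YES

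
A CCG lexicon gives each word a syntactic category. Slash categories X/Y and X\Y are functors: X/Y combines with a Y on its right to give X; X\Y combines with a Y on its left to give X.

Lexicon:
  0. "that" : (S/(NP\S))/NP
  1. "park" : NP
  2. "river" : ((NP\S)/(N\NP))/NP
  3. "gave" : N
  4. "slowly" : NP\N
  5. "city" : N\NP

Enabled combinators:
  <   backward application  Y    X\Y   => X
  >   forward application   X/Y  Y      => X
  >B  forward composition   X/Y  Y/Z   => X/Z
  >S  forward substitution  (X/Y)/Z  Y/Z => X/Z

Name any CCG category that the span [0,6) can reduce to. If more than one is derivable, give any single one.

[0,6] S   >
  [0,2] S/(NP\S)   >
    [0,1] "that" : (S/(NP\S))/NP
    [1,2] "park" : NP
  [2,6] NP\S   >
    [2,5] (NP\S)/(N\NP)   >
      [2,3] "river" : ((NP\S)/(N\NP))/NP
      [3,5] NP   <
        [3,4] "gave" : N
        [4,5] "slowly" : NP\N
    [5,6] "city" : N\NP

S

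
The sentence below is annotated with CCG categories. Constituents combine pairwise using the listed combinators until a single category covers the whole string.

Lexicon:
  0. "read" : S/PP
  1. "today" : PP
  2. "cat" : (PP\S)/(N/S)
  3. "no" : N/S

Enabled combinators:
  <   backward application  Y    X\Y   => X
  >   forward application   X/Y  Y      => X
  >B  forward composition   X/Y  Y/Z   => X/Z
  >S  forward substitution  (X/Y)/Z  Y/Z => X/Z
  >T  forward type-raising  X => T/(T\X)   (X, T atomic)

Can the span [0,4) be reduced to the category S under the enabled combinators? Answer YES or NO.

S/PP PP (PP\S)/(N/S) N/S
CKY chart[0,4] = {N/(N\PP), NP/(NP\PP), PP, PP/(PP\PP), S/(S\PP)}; S ∉ chart

NO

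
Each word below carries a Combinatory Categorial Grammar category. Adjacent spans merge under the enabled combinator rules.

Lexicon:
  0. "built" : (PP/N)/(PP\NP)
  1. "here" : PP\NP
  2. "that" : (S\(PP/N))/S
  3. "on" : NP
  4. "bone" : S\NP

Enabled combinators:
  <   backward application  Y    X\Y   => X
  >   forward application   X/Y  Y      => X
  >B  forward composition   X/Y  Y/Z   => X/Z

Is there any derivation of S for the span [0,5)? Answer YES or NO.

[0,5] S   <
  [0,2] PP/N   >
    [0,1] "built" : (PP/N)/(PP\NP)
    [1,2] "here" : PP\NP
  [2,5] S\(PP/N)   >
    [2,3] "that" : (S\(PP/N))/S
    [3,5] S   <
      [3,4] "on" : NP
      [4,5] "bone" : S\NP

YES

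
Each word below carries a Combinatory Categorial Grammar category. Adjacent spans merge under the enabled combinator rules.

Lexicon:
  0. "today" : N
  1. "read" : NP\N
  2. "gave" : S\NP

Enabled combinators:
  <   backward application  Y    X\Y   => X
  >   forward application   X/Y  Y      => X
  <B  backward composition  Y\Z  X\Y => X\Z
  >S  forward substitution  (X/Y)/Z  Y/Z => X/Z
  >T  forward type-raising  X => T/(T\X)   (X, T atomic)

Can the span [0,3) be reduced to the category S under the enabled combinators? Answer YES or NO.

[0,3] S   <
  [0,2] NP   >
    [0,1] NP/(NP\N)   >T
      [0,1] "today" : N
    [1,2] "read" : NP\N
  [2,3] "gave" : S\NP

YES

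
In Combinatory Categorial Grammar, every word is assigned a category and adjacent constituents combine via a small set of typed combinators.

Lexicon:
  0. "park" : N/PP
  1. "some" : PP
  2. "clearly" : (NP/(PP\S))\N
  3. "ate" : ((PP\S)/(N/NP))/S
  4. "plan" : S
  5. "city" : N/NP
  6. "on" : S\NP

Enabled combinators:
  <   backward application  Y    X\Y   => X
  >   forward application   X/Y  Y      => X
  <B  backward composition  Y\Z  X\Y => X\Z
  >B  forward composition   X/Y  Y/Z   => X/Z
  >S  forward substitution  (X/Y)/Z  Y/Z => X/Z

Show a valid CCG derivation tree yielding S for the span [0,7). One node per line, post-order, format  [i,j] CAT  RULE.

[0,7] S   <
  [0,6] NP   >
    [0,3] NP/(PP\S)   <
      [0,2] N   >
        [0,1] "park" : N/PP
        [1,2] "some" : PP
      [2,3] "clearly" : (NP/(PP\S))\N
    [3,6] PP\S   >
      [3,5] (PP\S)/(N/NP)   >
        [3,4] "ate" : ((PP\S)/(N/NP))/S
        [4,5] "plan" : S
      [5,6] "city" : N/NP
  [6,7] "on" : S\NP

[0,1] N/PP  lex  "park"
[1,2] PP  lex  "some"
[0,2] N  >  k=1
[2,3] (NP/(PP\S))\N  lex  "clearly"
[0,3] NP/(PP\S)  <  k=2
[3,4] ((PP\S)/(N/NP))/S  lex  "ate"
[4,5] S  lex  "plan"
[3,5] (PP\S)/(N/NP)  >  k=4
[5,6] N/NP  lex  "city"
[3,6] PP\S  >  k=5
[0,6] NP  >  k=3
[6,7] S\NP  lex  "on"
[0,7] S  <  k=6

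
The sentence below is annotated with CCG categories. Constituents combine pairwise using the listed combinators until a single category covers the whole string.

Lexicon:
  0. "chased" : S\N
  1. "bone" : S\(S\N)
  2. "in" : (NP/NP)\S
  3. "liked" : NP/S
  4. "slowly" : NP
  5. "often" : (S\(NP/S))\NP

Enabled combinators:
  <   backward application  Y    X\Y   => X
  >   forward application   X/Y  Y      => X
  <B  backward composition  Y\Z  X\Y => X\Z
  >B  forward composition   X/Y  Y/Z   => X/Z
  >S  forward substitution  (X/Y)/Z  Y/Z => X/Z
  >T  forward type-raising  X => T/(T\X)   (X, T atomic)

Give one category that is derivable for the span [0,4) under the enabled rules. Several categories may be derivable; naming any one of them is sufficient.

[0,6] S   <
  [0,4] NP/S   >B
    [0,3] NP/NP   <
      [0,2] S   <
        [0,1] "chased" : S\N
        [1,2] "bone" : S\(S\N)
      [2,3] "in" : (NP/NP)\S
    [3,4] "liked" : NP/S
  [4,6] S\(NP/S)   <
    [4,5] "slowly" : NP
    [5,6] "often" : (S\(NP/S))\NP

NP/S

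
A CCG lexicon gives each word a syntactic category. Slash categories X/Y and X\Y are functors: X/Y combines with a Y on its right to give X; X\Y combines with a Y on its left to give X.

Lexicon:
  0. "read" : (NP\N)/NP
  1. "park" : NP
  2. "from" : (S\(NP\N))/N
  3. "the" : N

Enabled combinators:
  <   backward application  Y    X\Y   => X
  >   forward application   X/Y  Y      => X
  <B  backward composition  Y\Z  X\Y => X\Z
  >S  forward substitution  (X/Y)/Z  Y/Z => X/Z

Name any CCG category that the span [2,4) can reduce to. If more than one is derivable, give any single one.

S\(NP\N)

[0,4] S   <
  [0,2] NP\N   >
    [0,1] "read" : (NP\N)/NP
    [1,2] "park" : NP
  [2,4] S\(NP\N)   >
    [2,3] "from" : (S\(NP\N))/N
    [3,4] "the" : N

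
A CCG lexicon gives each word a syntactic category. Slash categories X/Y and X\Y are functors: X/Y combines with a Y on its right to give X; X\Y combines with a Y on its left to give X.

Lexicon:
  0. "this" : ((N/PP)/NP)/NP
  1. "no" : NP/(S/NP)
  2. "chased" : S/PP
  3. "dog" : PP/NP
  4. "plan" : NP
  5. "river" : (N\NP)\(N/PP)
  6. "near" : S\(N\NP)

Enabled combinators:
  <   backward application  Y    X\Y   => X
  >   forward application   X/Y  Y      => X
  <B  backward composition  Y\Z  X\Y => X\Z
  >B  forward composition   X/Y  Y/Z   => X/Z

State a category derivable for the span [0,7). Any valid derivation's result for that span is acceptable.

[0,7] S   <
  [0,6] N\NP   <
    [0,5] N/PP   >
      [0,4] (N/PP)/NP   >
        [0,1] "this" : ((N/PP)/NP)/NP
        [1,4] NP   >
          [1,2] "no" : NP/(S/NP)
          [2,4] S/NP   >B
            [2,3] "chased" : S/PP
            [3,4] "dog" : PP/NP
      [4,5] "plan" : NP
    [5,6] "river" : (N\NP)\(N/PP)
  [6,7] "near" : S\(N\NP)

S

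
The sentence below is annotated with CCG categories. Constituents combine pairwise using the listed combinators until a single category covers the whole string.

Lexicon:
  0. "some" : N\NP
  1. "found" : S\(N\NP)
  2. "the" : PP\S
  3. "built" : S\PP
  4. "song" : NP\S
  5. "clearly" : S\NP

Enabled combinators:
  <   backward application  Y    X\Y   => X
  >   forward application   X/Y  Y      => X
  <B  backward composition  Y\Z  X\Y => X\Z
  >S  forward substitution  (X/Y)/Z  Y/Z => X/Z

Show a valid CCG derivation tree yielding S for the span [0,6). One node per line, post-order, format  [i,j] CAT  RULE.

[0,6] S   <
  [0,3] PP   <
    [0,2] S   <
      [0,1] "some" : N\NP
      [1,2] "found" : S\(N\NP)
    [2,3] "the" : PP\S
  [3,6] S\PP   <B
    [3,4] "built" : S\PP
    [4,6] S\S   <B
      [4,5] "song" : NP\S
      [5,6] "clearly" : S\NP

[0,1] N\NP  lex  "some"
[1,2] S\(N\NP)  lex  "found"
[0,2] S  <  k=1
[2,3] PP\S  lex  "the"
[0,3] PP  <  k=2
[3,4] S\PP  lex  "built"
[4,5] NP\S  lex  "song"
[5,6] S\NP  lex  "clearly"
[4,6] S\S  <B  k=5
[3,6] S\PP  <B  k=4
[0,6] S  <  k=3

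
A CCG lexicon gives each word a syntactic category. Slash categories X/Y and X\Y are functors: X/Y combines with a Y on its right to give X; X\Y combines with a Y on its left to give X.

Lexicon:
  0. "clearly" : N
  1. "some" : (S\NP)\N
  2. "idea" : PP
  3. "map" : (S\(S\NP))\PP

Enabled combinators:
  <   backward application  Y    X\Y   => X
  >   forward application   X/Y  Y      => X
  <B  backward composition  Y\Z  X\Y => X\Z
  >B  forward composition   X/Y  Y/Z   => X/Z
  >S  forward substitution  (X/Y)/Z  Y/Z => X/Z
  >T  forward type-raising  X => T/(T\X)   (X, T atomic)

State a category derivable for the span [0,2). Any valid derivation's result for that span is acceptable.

S\NP

[0,4] S   <
  [0,2] S\NP   <
    [0,1] "clearly" : N
    [1,2] "some" : (S\NP)\N
  [2,4] S\(S\NP)   <
    [2,3] "idea" : PP
    [3,4] "map" : (S\(S\NP))\PP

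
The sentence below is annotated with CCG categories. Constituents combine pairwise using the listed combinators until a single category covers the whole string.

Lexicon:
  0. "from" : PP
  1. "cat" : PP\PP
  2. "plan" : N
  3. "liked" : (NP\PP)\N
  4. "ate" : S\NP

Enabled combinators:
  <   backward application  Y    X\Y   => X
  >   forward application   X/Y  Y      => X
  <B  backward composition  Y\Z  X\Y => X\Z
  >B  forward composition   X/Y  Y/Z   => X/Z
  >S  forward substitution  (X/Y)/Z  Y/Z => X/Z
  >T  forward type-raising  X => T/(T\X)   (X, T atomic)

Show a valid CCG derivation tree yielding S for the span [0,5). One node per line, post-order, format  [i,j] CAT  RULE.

[0,5] S   <
  [0,4] NP   >
    [0,1] NP/(NP\PP)   >T
      [0,1] "from" : PP
    [1,4] NP\PP   <B
      [1,2] "cat" : PP\PP
      [2,4] NP\PP   <
        [2,3] "plan" : N
        [3,4] "liked" : (NP\PP)\N
  [4,5] "ate" : S\NP

[0,1] PP  lex  "from"
[0,1] NP/(NP\PP)  >T
[1,2] PP\PP  lex  "cat"
[2,3] N  lex  "plan"
[3,4] (NP\PP)\N  lex  "liked"
[2,4] NP\PP  <  k=3
[1,4] NP\PP  <B  k=2
[0,4] NP  >  k=1
[4,5] S\NP  lex  "ate"
[0,5] S  <  k=4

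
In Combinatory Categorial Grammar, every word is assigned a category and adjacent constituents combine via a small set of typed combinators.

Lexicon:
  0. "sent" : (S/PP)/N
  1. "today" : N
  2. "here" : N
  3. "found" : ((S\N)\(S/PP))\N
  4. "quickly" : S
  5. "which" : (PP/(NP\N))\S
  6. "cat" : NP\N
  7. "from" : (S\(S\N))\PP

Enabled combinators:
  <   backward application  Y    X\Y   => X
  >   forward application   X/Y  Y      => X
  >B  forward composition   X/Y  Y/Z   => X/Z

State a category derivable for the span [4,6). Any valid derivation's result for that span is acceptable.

PP/(NP\N)

[0,8] S   <
  [0,4] S\N   <
    [0,2] S/PP   >
      [0,1] "sent" : (S/PP)/N
      [1,2] "today" : N
    [2,4] (S\N)\(S/PP)   <
      [2,3] "here" : N
      [3,4] "found" : ((S\N)\(S/PP))\N
  [4,8] S\(S\N)   <
    [4,7] PP   >
      [4,6] PP/(NP\N)   <
        [4,5] "quickly" : S
        [5,6] "which" : (PP/(NP\N))\S
      [6,7] "cat" : NP\N
    [7,8] "from" : (S\(S\N))\PP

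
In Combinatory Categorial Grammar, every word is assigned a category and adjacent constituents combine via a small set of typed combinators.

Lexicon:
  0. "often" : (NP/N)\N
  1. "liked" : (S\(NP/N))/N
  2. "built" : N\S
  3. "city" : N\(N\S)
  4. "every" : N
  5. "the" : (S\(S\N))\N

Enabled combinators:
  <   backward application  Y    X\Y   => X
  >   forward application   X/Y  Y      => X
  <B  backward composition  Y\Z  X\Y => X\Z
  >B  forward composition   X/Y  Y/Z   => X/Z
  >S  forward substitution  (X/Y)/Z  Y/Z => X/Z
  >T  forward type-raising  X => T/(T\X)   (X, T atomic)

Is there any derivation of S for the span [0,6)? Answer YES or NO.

[0,6] S   <
  [0,4] S\N   <B
    [0,1] "often" : (NP/N)\N
    [1,4] S\(NP/N)   >
      [1,2] "liked" : (S\(NP/N))/N
      [2,4] N   <
        [2,3] "built" : N\S
        [3,4] "city" : N\(N\S)
  [4,6] S\(S\N)   <
    [4,5] "every" : N
    [5,6] "the" : (S\(S\N))\N

YES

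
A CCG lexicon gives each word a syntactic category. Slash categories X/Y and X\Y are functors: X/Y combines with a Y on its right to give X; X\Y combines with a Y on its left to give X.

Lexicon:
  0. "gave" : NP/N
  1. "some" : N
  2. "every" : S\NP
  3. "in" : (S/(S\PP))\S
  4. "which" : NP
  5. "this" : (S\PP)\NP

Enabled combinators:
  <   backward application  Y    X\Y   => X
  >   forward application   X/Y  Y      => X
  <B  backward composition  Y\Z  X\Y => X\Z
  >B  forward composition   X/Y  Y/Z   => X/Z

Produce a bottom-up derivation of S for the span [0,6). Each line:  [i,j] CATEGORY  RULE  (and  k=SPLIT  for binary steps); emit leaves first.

[0,6] S   >
  [0,4] S/(S\PP)   <
    [0,3] S   <
      [0,2] NP   >
        [0,1] "gave" : NP/N
        [1,2] "some" : N
      [2,3] "every" : S\NP
    [3,4] "in" : (S/(S\PP))\S
  [4,6] S\PP   <
    [4,5] "which" : NP
    [5,6] "this" : (S\PP)\NP

[0,1] NP/N  lex  "gave"
[1,2] N  lex  "some"
[0,2] NP  >  k=1
[2,3] S\NP  lex  "every"
[0,3] S  <  k=2
[3,4] (S/(S\PP))\S  lex  "in"
[0,4] S/(S\PP)  <  k=3
[4,5] NP  lex  "which"
[5,6] (S\PP)\NP  lex  "this"
[4,6] S\PP  <  k=5
[0,6] S  >  k=4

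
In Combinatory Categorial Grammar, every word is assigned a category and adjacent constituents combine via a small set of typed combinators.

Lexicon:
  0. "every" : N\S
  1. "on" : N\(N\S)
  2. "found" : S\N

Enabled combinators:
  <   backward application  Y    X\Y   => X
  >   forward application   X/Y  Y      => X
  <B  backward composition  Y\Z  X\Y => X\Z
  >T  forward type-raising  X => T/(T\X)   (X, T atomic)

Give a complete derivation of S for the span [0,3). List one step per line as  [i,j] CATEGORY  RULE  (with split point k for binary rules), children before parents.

[0,3] S   <
  [0,2] N   <
    [0,1] "every" : N\S
    [1,2] "on" : N\(N\S)
  [2,3] "found" : S\N

[0,1] N\S  lex  "every"
[1,2] N\(N\S)  lex  "on"
[0,2] N  <  k=1
[2,3] S\N  lex  "found"
[0,3] S  <  k=2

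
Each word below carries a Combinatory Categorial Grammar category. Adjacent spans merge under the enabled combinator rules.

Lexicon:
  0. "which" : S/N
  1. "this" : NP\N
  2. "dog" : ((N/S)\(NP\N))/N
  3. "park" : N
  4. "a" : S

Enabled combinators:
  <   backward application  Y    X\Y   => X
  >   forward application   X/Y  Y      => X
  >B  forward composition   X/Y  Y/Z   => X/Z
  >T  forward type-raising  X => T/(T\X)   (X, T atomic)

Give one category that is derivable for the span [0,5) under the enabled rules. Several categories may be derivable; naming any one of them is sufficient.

[0,5] S   >
  [0,1] "which" : S/N
  [1,5] N   >
    [1,4] N/S   <
      [1,2] "this" : NP\N
      [2,4] (N/S)\(NP\N)   >
        [2,3] "dog" : ((N/S)\(NP\N))/N
        [3,4] "park" : N
    [4,5] "a" : S

S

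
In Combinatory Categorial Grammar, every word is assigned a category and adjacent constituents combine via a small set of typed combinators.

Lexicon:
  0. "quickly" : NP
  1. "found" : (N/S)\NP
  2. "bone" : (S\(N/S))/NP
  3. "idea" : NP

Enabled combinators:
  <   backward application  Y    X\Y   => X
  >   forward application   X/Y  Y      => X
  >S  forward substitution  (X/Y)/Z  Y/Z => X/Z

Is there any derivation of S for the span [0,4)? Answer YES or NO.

YES

[0,4] S   <
  [0,2] N/S   <
    [0,1] "quickly" : NP
    [1,2] "found" : (N/S)\NP
  [2,4] S\(N/S)   >
    [2,3] "bone" : (S\(N/S))/NP
    [3,4] "idea" : NP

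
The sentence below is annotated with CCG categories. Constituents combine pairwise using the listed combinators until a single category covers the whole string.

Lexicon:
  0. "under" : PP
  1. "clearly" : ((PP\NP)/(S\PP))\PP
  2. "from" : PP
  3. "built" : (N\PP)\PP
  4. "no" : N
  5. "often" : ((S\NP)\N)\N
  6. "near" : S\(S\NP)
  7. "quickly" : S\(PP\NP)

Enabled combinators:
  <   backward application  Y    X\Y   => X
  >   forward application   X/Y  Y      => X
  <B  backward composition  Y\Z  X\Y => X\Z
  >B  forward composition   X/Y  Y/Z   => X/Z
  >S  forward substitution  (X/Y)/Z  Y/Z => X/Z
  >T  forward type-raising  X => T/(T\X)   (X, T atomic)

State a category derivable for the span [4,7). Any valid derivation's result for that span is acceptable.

S\N

[0,8] S   <
  [0,7] PP\NP   >
    [0,2] (PP\NP)/(S\PP)   <
      [0,1] "under" : PP
      [1,2] "clearly" : ((PP\NP)/(S\PP))\PP
    [2,7] S\PP   <B
      [2,4] N\PP   <
        [2,3] "from" : PP
        [3,4] "built" : (N\PP)\PP
      [4,7] S\N   <B
        [4,6] (S\NP)\N   <
          [4,5] "no" : N
          [5,6] "often" : ((S\NP)\N)\N
        [6,7] "near" : S\(S\NP)
  [7,8] "quickly" : S\(PP\NP)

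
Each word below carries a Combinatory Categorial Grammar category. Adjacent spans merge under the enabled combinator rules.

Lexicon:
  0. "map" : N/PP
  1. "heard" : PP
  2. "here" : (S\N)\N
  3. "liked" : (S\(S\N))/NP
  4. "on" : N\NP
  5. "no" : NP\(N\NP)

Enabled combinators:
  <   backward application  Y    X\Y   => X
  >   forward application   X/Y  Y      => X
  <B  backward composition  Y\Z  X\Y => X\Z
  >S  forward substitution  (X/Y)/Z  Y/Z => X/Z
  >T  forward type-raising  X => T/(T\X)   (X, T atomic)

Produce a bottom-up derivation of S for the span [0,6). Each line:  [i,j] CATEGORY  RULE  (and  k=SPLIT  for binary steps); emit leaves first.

[0,6] S   <
  [0,3] S\N   <
    [0,2] N   >
      [0,1] "map" : N/PP
      [1,2] "heard" : PP
    [2,3] "here" : (S\N)\N
  [3,6] S\(S\N)   >
    [3,4] "liked" : (S\(S\N))/NP
    [4,6] NP   <
      [4,5] "on" : N\NP
      [5,6] "no" : NP\(N\NP)

[0,1] N/PP  lex  "map"
[1,2] PP  lex  "heard"
[0,2] N  >  k=1
[2,3] (S\N)\N  lex  "here"
[0,3] S\N  <  k=2
[3,4] (S\(S\N))/NP  lex  "liked"
[4,5] N\NP  lex  "on"
[5,6] NP\(N\NP)  lex  "no"
[4,6] NP  <  k=5
[3,6] S\(S\N)  >  k=4
[0,6] S  <  k=3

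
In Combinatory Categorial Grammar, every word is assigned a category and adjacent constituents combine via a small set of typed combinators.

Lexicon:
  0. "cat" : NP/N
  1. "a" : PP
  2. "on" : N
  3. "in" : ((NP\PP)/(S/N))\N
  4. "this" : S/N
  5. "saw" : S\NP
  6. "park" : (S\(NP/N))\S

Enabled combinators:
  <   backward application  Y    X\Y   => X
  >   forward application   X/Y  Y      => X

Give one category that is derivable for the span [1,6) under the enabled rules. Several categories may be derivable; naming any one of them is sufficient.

[0,7] S   <
  [0,1] "cat" : NP/N
  [1,7] S\(NP/N)   <
    [1,6] S   <
      [1,5] NP   <
        [1,2] "a" : PP
        [2,5] NP\PP   >
          [2,4] (NP\PP)/(S/N)   <
            [2,3] "on" : N
            [3,4] "in" : ((NP\PP)/(S/N))\N
          [4,5] "this" : S/N
      [5,6] "saw" : S\NP
    [6,7] "park" : (S\(NP/N))\S

S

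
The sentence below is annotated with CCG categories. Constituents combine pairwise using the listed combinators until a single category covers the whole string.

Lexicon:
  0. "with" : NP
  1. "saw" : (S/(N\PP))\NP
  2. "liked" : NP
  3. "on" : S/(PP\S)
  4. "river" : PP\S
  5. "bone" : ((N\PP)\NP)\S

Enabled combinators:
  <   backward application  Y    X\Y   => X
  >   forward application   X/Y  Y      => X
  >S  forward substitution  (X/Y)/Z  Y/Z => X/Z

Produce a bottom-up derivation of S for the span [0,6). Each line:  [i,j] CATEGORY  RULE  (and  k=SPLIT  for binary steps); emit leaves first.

[0,6] S   >
  [0,2] S/(N\PP)   <
    [0,1] "with" : NP
    [1,2] "saw" : (S/(N\PP))\NP
  [2,6] N\PP   <
    [2,3] "liked" : NP
    [3,6] (N\PP)\NP   <
      [3,5] S   >
        [3,4] "on" : S/(PP\S)
        [4,5] "river" : PP\S
      [5,6] "bone" : ((N\PP)\NP)\S

[0,1] NP  lex  "with"
[1,2] (S/(N\PP))\NP  lex  "saw"
[0,2] S/(N\PP)  <  k=1
[2,3] NP  lex  "liked"
[3,4] S/(PP\S)  lex  "on"
[4,5] PP\S  lex  "river"
[3,5] S  >  k=4
[5,6] ((N\PP)\NP)\S  lex  "bone"
[3,6] (N\PP)\NP  <  k=5
[2,6] N\PP  <  k=3
[0,6] S  >  k=2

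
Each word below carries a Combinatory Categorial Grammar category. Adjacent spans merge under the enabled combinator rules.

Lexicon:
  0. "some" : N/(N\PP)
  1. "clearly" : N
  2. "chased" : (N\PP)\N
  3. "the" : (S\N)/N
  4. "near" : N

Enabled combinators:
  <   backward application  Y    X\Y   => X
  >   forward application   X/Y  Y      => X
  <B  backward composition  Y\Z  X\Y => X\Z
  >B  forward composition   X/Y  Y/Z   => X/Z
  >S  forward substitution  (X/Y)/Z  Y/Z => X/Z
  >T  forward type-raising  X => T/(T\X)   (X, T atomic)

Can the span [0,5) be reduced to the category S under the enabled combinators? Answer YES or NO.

[0,5] S   <
  [0,3] N   >
    [0,1] "some" : N/(N\PP)
    [1,3] N\PP   <
      [1,2] "clearly" : N
      [2,3] "chased" : (N\PP)\N
  [3,5] S\N   >
    [3,4] "the" : (S\N)/N
    [4,5] "near" : N

YES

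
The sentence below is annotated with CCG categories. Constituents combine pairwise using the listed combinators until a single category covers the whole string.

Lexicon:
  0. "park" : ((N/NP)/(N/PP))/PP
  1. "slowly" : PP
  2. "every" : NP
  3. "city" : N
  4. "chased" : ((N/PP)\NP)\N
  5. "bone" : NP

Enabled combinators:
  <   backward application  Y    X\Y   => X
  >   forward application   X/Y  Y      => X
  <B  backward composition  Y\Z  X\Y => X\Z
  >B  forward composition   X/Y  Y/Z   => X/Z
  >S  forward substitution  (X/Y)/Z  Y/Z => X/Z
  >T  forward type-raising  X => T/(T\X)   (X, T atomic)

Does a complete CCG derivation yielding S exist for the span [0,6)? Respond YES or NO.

NO

((N/NP)/(N/PP))/PP PP NP N ((N/PP)\NP)\N NP
CKY chart[0,6] = {N, N/(NP\NP), N/(N\N), NP/(NP\N), PP/(PP\N), S/(S\N)}; S ∉ chart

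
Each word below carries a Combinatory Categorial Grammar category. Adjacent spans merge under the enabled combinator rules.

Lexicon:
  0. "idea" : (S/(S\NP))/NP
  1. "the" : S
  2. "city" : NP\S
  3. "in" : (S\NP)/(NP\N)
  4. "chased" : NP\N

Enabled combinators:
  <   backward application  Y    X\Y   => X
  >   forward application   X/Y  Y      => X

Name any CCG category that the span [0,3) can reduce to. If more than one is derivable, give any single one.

S/(S\NP)

[0,5] S   >
  [0,3] S/(S\NP)   >
    [0,1] "idea" : (S/(S\NP))/NP
    [1,3] NP   <
      [1,2] "the" : S
      [2,3] "city" : NP\S
  [3,5] S\NP   >
    [3,4] "in" : (S\NP)/(NP\N)
    [4,5] "chased" : NP\N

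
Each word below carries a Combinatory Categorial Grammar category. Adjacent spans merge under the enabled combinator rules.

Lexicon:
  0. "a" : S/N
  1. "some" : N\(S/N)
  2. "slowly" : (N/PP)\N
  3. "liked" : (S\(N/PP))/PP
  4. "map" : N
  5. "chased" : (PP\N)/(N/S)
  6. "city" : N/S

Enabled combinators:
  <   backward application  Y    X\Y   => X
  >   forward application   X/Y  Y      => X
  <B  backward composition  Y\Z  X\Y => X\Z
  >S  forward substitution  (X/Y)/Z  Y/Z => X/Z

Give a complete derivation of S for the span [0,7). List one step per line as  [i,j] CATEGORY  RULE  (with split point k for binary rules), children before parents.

[0,1] S/N  lex  "a"
[1,2] N\(S/N)  lex  "some"
[0,2] N  <  k=1
[2,3] (N/PP)\N  lex  "slowly"
[0,3] N/PP  <  k=2
[3,4] (S\(N/PP))/PP  lex  "liked"
[4,5] N  lex  "map"
[5,6] (PP\N)/(N/S)  lex  "chased"
[6,7] N/S  lex  "city"
[5,7] PP\N  >  k=6
[4,7] PP  <  k=5
[3,7] S\(N/PP)  >  k=4
[0,7] S  <  k=3

[0,7] S   <
  [0,3] N/PP   <
    [0,2] N   <
      [0,1] "a" : S/N
      [1,2] "some" : N\(S/N)
    [2,3] "slowly" : (N/PP)\N
  [3,7] S\(N/PP)   >
    [3,4] "liked" : (S\(N/PP))/PP
    [4,7] PP   <
      [4,5] "map" : N
      [5,7] PP\N   >
        [5,6] "chased" : (PP\N)/(N/S)
        [6,7] "city" : N/S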